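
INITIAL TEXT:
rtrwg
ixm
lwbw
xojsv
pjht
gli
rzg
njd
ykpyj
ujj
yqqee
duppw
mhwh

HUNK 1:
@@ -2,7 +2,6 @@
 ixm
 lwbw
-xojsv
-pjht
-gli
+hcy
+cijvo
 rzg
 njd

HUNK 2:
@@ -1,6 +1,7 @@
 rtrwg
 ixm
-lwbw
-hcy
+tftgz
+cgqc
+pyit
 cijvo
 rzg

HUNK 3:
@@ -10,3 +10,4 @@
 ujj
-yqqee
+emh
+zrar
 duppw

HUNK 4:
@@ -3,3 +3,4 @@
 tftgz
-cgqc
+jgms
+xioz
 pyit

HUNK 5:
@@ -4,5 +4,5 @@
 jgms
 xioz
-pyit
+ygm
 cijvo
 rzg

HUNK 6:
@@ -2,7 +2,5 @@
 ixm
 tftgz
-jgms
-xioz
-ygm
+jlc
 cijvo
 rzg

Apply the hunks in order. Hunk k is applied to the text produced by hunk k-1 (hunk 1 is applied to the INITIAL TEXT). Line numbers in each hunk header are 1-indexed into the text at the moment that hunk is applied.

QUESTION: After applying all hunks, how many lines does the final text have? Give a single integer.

Hunk 1: at line 2 remove [xojsv,pjht,gli] add [hcy,cijvo] -> 12 lines: rtrwg ixm lwbw hcy cijvo rzg njd ykpyj ujj yqqee duppw mhwh
Hunk 2: at line 1 remove [lwbw,hcy] add [tftgz,cgqc,pyit] -> 13 lines: rtrwg ixm tftgz cgqc pyit cijvo rzg njd ykpyj ujj yqqee duppw mhwh
Hunk 3: at line 10 remove [yqqee] add [emh,zrar] -> 14 lines: rtrwg ixm tftgz cgqc pyit cijvo rzg njd ykpyj ujj emh zrar duppw mhwh
Hunk 4: at line 3 remove [cgqc] add [jgms,xioz] -> 15 lines: rtrwg ixm tftgz jgms xioz pyit cijvo rzg njd ykpyj ujj emh zrar duppw mhwh
Hunk 5: at line 4 remove [pyit] add [ygm] -> 15 lines: rtrwg ixm tftgz jgms xioz ygm cijvo rzg njd ykpyj ujj emh zrar duppw mhwh
Hunk 6: at line 2 remove [jgms,xioz,ygm] add [jlc] -> 13 lines: rtrwg ixm tftgz jlc cijvo rzg njd ykpyj ujj emh zrar duppw mhwh
Final line count: 13

Answer: 13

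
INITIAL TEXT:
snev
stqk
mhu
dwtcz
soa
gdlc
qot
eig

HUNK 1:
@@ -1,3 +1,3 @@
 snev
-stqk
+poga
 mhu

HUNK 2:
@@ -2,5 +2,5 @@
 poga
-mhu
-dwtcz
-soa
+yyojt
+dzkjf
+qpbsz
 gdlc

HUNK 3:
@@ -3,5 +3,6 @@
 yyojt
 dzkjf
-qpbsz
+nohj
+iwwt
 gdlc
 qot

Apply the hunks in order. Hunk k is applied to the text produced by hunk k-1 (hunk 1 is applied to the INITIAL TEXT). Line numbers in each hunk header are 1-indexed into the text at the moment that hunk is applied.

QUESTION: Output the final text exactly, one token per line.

Answer: snev
poga
yyojt
dzkjf
nohj
iwwt
gdlc
qot
eig

Derivation:
Hunk 1: at line 1 remove [stqk] add [poga] -> 8 lines: snev poga mhu dwtcz soa gdlc qot eig
Hunk 2: at line 2 remove [mhu,dwtcz,soa] add [yyojt,dzkjf,qpbsz] -> 8 lines: snev poga yyojt dzkjf qpbsz gdlc qot eig
Hunk 3: at line 3 remove [qpbsz] add [nohj,iwwt] -> 9 lines: snev poga yyojt dzkjf nohj iwwt gdlc qot eig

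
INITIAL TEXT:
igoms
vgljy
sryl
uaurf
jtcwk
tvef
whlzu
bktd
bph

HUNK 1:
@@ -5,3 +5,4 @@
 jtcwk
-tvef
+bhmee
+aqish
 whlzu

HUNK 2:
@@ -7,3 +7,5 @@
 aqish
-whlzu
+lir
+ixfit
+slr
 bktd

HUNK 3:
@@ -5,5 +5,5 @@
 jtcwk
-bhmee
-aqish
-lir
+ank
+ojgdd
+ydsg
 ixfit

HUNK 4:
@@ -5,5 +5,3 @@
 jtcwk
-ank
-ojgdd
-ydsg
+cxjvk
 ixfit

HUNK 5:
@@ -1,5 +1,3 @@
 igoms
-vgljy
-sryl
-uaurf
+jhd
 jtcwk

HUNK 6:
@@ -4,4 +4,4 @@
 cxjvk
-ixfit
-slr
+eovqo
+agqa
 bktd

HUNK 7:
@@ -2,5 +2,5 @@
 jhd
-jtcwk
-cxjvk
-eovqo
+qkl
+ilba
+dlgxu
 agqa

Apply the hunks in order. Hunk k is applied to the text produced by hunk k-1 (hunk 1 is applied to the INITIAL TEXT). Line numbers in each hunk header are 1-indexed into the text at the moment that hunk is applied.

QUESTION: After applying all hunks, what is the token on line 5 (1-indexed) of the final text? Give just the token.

Hunk 1: at line 5 remove [tvef] add [bhmee,aqish] -> 10 lines: igoms vgljy sryl uaurf jtcwk bhmee aqish whlzu bktd bph
Hunk 2: at line 7 remove [whlzu] add [lir,ixfit,slr] -> 12 lines: igoms vgljy sryl uaurf jtcwk bhmee aqish lir ixfit slr bktd bph
Hunk 3: at line 5 remove [bhmee,aqish,lir] add [ank,ojgdd,ydsg] -> 12 lines: igoms vgljy sryl uaurf jtcwk ank ojgdd ydsg ixfit slr bktd bph
Hunk 4: at line 5 remove [ank,ojgdd,ydsg] add [cxjvk] -> 10 lines: igoms vgljy sryl uaurf jtcwk cxjvk ixfit slr bktd bph
Hunk 5: at line 1 remove [vgljy,sryl,uaurf] add [jhd] -> 8 lines: igoms jhd jtcwk cxjvk ixfit slr bktd bph
Hunk 6: at line 4 remove [ixfit,slr] add [eovqo,agqa] -> 8 lines: igoms jhd jtcwk cxjvk eovqo agqa bktd bph
Hunk 7: at line 2 remove [jtcwk,cxjvk,eovqo] add [qkl,ilba,dlgxu] -> 8 lines: igoms jhd qkl ilba dlgxu agqa bktd bph
Final line 5: dlgxu

Answer: dlgxu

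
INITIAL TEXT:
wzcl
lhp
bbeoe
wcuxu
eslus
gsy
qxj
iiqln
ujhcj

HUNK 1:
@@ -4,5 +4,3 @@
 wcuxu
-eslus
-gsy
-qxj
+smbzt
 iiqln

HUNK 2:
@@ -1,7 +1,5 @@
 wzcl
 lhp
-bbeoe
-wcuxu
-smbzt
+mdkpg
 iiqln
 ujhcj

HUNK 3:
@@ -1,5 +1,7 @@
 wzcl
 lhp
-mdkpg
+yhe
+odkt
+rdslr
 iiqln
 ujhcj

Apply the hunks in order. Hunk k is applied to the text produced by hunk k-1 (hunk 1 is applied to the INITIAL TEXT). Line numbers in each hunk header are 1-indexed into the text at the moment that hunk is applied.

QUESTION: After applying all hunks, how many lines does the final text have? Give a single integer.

Answer: 7

Derivation:
Hunk 1: at line 4 remove [eslus,gsy,qxj] add [smbzt] -> 7 lines: wzcl lhp bbeoe wcuxu smbzt iiqln ujhcj
Hunk 2: at line 1 remove [bbeoe,wcuxu,smbzt] add [mdkpg] -> 5 lines: wzcl lhp mdkpg iiqln ujhcj
Hunk 3: at line 1 remove [mdkpg] add [yhe,odkt,rdslr] -> 7 lines: wzcl lhp yhe odkt rdslr iiqln ujhcj
Final line count: 7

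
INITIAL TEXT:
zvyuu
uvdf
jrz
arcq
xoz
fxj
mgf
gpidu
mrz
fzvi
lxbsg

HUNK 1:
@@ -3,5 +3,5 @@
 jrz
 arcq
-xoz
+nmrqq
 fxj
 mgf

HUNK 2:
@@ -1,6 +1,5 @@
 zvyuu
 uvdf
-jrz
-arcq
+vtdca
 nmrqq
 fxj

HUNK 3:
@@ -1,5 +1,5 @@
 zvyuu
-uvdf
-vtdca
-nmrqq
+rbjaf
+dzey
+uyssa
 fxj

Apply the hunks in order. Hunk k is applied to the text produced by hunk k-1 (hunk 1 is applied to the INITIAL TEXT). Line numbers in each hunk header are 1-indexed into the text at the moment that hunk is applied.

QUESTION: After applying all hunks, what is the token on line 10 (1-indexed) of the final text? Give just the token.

Hunk 1: at line 3 remove [xoz] add [nmrqq] -> 11 lines: zvyuu uvdf jrz arcq nmrqq fxj mgf gpidu mrz fzvi lxbsg
Hunk 2: at line 1 remove [jrz,arcq] add [vtdca] -> 10 lines: zvyuu uvdf vtdca nmrqq fxj mgf gpidu mrz fzvi lxbsg
Hunk 3: at line 1 remove [uvdf,vtdca,nmrqq] add [rbjaf,dzey,uyssa] -> 10 lines: zvyuu rbjaf dzey uyssa fxj mgf gpidu mrz fzvi lxbsg
Final line 10: lxbsg

Answer: lxbsg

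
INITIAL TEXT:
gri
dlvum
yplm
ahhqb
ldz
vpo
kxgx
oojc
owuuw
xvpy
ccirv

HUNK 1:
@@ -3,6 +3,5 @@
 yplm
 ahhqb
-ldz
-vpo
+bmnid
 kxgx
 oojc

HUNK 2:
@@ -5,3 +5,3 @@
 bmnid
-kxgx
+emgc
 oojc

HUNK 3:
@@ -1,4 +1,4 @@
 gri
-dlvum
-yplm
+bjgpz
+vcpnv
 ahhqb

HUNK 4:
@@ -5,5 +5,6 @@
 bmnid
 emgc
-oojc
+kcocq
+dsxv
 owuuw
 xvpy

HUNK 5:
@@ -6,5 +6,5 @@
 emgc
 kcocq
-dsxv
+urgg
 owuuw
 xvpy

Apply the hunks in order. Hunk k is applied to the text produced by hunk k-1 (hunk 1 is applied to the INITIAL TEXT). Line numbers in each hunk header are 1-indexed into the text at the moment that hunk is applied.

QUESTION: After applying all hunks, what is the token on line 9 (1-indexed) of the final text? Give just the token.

Answer: owuuw

Derivation:
Hunk 1: at line 3 remove [ldz,vpo] add [bmnid] -> 10 lines: gri dlvum yplm ahhqb bmnid kxgx oojc owuuw xvpy ccirv
Hunk 2: at line 5 remove [kxgx] add [emgc] -> 10 lines: gri dlvum yplm ahhqb bmnid emgc oojc owuuw xvpy ccirv
Hunk 3: at line 1 remove [dlvum,yplm] add [bjgpz,vcpnv] -> 10 lines: gri bjgpz vcpnv ahhqb bmnid emgc oojc owuuw xvpy ccirv
Hunk 4: at line 5 remove [oojc] add [kcocq,dsxv] -> 11 lines: gri bjgpz vcpnv ahhqb bmnid emgc kcocq dsxv owuuw xvpy ccirv
Hunk 5: at line 6 remove [dsxv] add [urgg] -> 11 lines: gri bjgpz vcpnv ahhqb bmnid emgc kcocq urgg owuuw xvpy ccirv
Final line 9: owuuw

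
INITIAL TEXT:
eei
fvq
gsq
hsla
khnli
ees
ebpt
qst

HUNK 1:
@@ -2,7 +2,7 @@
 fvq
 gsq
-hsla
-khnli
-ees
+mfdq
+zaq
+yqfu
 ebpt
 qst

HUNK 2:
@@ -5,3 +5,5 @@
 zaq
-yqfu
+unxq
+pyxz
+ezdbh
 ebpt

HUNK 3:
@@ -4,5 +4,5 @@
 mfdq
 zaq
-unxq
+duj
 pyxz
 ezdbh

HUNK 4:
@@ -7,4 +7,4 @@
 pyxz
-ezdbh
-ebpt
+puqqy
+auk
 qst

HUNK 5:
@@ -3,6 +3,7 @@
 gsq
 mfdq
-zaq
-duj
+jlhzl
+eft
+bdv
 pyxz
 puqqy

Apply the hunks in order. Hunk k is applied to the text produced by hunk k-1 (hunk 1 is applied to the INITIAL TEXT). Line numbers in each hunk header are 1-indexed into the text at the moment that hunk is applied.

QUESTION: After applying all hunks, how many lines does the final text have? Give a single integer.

Answer: 11

Derivation:
Hunk 1: at line 2 remove [hsla,khnli,ees] add [mfdq,zaq,yqfu] -> 8 lines: eei fvq gsq mfdq zaq yqfu ebpt qst
Hunk 2: at line 5 remove [yqfu] add [unxq,pyxz,ezdbh] -> 10 lines: eei fvq gsq mfdq zaq unxq pyxz ezdbh ebpt qst
Hunk 3: at line 4 remove [unxq] add [duj] -> 10 lines: eei fvq gsq mfdq zaq duj pyxz ezdbh ebpt qst
Hunk 4: at line 7 remove [ezdbh,ebpt] add [puqqy,auk] -> 10 lines: eei fvq gsq mfdq zaq duj pyxz puqqy auk qst
Hunk 5: at line 3 remove [zaq,duj] add [jlhzl,eft,bdv] -> 11 lines: eei fvq gsq mfdq jlhzl eft bdv pyxz puqqy auk qst
Final line count: 11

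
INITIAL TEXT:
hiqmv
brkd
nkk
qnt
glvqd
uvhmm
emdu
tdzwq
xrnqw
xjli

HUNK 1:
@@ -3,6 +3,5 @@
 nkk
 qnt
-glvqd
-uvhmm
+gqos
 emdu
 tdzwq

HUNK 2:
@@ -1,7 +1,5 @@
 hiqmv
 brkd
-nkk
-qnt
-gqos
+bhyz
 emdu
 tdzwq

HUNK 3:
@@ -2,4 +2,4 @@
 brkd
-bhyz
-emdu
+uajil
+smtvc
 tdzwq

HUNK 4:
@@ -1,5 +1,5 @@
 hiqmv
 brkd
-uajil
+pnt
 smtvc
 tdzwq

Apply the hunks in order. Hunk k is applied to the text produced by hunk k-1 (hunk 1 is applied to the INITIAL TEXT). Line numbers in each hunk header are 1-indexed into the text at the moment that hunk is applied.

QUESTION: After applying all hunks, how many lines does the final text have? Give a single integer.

Hunk 1: at line 3 remove [glvqd,uvhmm] add [gqos] -> 9 lines: hiqmv brkd nkk qnt gqos emdu tdzwq xrnqw xjli
Hunk 2: at line 1 remove [nkk,qnt,gqos] add [bhyz] -> 7 lines: hiqmv brkd bhyz emdu tdzwq xrnqw xjli
Hunk 3: at line 2 remove [bhyz,emdu] add [uajil,smtvc] -> 7 lines: hiqmv brkd uajil smtvc tdzwq xrnqw xjli
Hunk 4: at line 1 remove [uajil] add [pnt] -> 7 lines: hiqmv brkd pnt smtvc tdzwq xrnqw xjli
Final line count: 7

Answer: 7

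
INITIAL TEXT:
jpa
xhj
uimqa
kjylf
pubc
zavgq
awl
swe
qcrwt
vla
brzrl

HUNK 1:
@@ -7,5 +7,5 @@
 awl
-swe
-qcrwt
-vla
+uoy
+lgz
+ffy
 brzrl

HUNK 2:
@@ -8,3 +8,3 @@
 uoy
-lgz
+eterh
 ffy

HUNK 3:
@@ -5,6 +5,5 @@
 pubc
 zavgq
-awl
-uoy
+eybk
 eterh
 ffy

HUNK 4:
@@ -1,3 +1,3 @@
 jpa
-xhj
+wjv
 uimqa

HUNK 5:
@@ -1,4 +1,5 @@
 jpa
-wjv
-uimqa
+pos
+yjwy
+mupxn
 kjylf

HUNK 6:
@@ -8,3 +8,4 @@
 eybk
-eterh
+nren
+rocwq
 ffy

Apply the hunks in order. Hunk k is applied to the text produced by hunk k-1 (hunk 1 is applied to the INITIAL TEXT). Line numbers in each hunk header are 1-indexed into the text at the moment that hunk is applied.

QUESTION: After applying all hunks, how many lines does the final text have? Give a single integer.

Answer: 12

Derivation:
Hunk 1: at line 7 remove [swe,qcrwt,vla] add [uoy,lgz,ffy] -> 11 lines: jpa xhj uimqa kjylf pubc zavgq awl uoy lgz ffy brzrl
Hunk 2: at line 8 remove [lgz] add [eterh] -> 11 lines: jpa xhj uimqa kjylf pubc zavgq awl uoy eterh ffy brzrl
Hunk 3: at line 5 remove [awl,uoy] add [eybk] -> 10 lines: jpa xhj uimqa kjylf pubc zavgq eybk eterh ffy brzrl
Hunk 4: at line 1 remove [xhj] add [wjv] -> 10 lines: jpa wjv uimqa kjylf pubc zavgq eybk eterh ffy brzrl
Hunk 5: at line 1 remove [wjv,uimqa] add [pos,yjwy,mupxn] -> 11 lines: jpa pos yjwy mupxn kjylf pubc zavgq eybk eterh ffy brzrl
Hunk 6: at line 8 remove [eterh] add [nren,rocwq] -> 12 lines: jpa pos yjwy mupxn kjylf pubc zavgq eybk nren rocwq ffy brzrl
Final line count: 12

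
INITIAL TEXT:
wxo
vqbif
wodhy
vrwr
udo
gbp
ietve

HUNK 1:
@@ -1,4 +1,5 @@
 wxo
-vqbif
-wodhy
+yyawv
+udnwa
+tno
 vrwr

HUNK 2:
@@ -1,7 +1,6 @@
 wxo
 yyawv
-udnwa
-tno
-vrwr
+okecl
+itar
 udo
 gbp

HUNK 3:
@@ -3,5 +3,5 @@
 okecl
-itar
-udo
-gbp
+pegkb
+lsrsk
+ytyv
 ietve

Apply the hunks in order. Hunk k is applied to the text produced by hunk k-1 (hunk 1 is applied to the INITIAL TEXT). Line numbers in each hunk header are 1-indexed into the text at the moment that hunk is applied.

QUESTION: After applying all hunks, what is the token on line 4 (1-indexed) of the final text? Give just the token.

Hunk 1: at line 1 remove [vqbif,wodhy] add [yyawv,udnwa,tno] -> 8 lines: wxo yyawv udnwa tno vrwr udo gbp ietve
Hunk 2: at line 1 remove [udnwa,tno,vrwr] add [okecl,itar] -> 7 lines: wxo yyawv okecl itar udo gbp ietve
Hunk 3: at line 3 remove [itar,udo,gbp] add [pegkb,lsrsk,ytyv] -> 7 lines: wxo yyawv okecl pegkb lsrsk ytyv ietve
Final line 4: pegkb

Answer: pegkb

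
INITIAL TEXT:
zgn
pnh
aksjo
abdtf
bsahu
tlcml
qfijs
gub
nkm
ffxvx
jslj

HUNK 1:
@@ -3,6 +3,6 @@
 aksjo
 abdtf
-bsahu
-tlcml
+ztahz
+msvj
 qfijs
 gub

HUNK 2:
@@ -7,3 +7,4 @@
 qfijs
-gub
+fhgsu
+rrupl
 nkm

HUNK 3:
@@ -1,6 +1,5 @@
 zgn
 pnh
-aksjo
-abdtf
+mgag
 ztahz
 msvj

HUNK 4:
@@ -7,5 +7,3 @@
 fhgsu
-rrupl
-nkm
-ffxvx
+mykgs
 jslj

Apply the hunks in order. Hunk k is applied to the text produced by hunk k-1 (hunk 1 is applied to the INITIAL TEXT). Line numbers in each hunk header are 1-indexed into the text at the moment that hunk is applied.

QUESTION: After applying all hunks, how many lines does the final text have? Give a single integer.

Hunk 1: at line 3 remove [bsahu,tlcml] add [ztahz,msvj] -> 11 lines: zgn pnh aksjo abdtf ztahz msvj qfijs gub nkm ffxvx jslj
Hunk 2: at line 7 remove [gub] add [fhgsu,rrupl] -> 12 lines: zgn pnh aksjo abdtf ztahz msvj qfijs fhgsu rrupl nkm ffxvx jslj
Hunk 3: at line 1 remove [aksjo,abdtf] add [mgag] -> 11 lines: zgn pnh mgag ztahz msvj qfijs fhgsu rrupl nkm ffxvx jslj
Hunk 4: at line 7 remove [rrupl,nkm,ffxvx] add [mykgs] -> 9 lines: zgn pnh mgag ztahz msvj qfijs fhgsu mykgs jslj
Final line count: 9

Answer: 9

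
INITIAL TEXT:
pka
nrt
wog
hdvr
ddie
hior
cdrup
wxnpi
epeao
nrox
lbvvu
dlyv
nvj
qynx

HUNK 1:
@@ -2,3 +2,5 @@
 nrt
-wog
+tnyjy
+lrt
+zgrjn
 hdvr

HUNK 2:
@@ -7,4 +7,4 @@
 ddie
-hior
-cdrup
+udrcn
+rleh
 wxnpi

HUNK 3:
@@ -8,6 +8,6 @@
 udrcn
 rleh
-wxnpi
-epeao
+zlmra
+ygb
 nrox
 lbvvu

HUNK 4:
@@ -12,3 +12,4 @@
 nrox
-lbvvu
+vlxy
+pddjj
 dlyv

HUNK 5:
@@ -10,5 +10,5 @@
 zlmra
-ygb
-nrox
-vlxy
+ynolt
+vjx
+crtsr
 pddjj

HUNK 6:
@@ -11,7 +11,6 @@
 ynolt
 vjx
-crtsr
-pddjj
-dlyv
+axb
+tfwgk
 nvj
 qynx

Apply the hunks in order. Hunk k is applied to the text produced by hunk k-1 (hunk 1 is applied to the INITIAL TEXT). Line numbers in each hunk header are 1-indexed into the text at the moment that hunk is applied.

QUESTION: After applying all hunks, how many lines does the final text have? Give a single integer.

Answer: 16

Derivation:
Hunk 1: at line 2 remove [wog] add [tnyjy,lrt,zgrjn] -> 16 lines: pka nrt tnyjy lrt zgrjn hdvr ddie hior cdrup wxnpi epeao nrox lbvvu dlyv nvj qynx
Hunk 2: at line 7 remove [hior,cdrup] add [udrcn,rleh] -> 16 lines: pka nrt tnyjy lrt zgrjn hdvr ddie udrcn rleh wxnpi epeao nrox lbvvu dlyv nvj qynx
Hunk 3: at line 8 remove [wxnpi,epeao] add [zlmra,ygb] -> 16 lines: pka nrt tnyjy lrt zgrjn hdvr ddie udrcn rleh zlmra ygb nrox lbvvu dlyv nvj qynx
Hunk 4: at line 12 remove [lbvvu] add [vlxy,pddjj] -> 17 lines: pka nrt tnyjy lrt zgrjn hdvr ddie udrcn rleh zlmra ygb nrox vlxy pddjj dlyv nvj qynx
Hunk 5: at line 10 remove [ygb,nrox,vlxy] add [ynolt,vjx,crtsr] -> 17 lines: pka nrt tnyjy lrt zgrjn hdvr ddie udrcn rleh zlmra ynolt vjx crtsr pddjj dlyv nvj qynx
Hunk 6: at line 11 remove [crtsr,pddjj,dlyv] add [axb,tfwgk] -> 16 lines: pka nrt tnyjy lrt zgrjn hdvr ddie udrcn rleh zlmra ynolt vjx axb tfwgk nvj qynx
Final line count: 16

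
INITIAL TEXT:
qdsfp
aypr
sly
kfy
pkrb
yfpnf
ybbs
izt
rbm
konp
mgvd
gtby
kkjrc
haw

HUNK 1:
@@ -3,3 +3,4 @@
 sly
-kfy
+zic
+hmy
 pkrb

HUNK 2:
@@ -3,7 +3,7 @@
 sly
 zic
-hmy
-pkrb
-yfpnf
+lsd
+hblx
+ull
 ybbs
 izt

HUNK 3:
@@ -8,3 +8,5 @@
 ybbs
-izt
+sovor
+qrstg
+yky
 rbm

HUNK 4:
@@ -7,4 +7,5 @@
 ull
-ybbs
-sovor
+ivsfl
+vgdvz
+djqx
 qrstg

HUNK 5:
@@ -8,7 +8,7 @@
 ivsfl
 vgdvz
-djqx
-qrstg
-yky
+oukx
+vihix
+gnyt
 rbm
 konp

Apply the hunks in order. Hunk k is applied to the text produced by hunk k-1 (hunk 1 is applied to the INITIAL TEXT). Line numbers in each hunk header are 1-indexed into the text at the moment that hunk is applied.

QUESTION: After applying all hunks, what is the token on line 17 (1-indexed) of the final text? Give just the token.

Hunk 1: at line 3 remove [kfy] add [zic,hmy] -> 15 lines: qdsfp aypr sly zic hmy pkrb yfpnf ybbs izt rbm konp mgvd gtby kkjrc haw
Hunk 2: at line 3 remove [hmy,pkrb,yfpnf] add [lsd,hblx,ull] -> 15 lines: qdsfp aypr sly zic lsd hblx ull ybbs izt rbm konp mgvd gtby kkjrc haw
Hunk 3: at line 8 remove [izt] add [sovor,qrstg,yky] -> 17 lines: qdsfp aypr sly zic lsd hblx ull ybbs sovor qrstg yky rbm konp mgvd gtby kkjrc haw
Hunk 4: at line 7 remove [ybbs,sovor] add [ivsfl,vgdvz,djqx] -> 18 lines: qdsfp aypr sly zic lsd hblx ull ivsfl vgdvz djqx qrstg yky rbm konp mgvd gtby kkjrc haw
Hunk 5: at line 8 remove [djqx,qrstg,yky] add [oukx,vihix,gnyt] -> 18 lines: qdsfp aypr sly zic lsd hblx ull ivsfl vgdvz oukx vihix gnyt rbm konp mgvd gtby kkjrc haw
Final line 17: kkjrc

Answer: kkjrc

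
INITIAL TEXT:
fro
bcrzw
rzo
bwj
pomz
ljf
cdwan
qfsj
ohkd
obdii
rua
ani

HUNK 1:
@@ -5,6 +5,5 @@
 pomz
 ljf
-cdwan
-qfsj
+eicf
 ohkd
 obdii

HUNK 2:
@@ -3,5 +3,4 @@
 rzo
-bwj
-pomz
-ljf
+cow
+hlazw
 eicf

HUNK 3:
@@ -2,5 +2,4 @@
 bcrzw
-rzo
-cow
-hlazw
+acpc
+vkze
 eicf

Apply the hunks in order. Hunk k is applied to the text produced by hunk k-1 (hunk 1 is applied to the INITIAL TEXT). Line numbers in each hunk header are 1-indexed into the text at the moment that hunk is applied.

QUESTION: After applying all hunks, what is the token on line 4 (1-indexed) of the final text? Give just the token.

Hunk 1: at line 5 remove [cdwan,qfsj] add [eicf] -> 11 lines: fro bcrzw rzo bwj pomz ljf eicf ohkd obdii rua ani
Hunk 2: at line 3 remove [bwj,pomz,ljf] add [cow,hlazw] -> 10 lines: fro bcrzw rzo cow hlazw eicf ohkd obdii rua ani
Hunk 3: at line 2 remove [rzo,cow,hlazw] add [acpc,vkze] -> 9 lines: fro bcrzw acpc vkze eicf ohkd obdii rua ani
Final line 4: vkze

Answer: vkze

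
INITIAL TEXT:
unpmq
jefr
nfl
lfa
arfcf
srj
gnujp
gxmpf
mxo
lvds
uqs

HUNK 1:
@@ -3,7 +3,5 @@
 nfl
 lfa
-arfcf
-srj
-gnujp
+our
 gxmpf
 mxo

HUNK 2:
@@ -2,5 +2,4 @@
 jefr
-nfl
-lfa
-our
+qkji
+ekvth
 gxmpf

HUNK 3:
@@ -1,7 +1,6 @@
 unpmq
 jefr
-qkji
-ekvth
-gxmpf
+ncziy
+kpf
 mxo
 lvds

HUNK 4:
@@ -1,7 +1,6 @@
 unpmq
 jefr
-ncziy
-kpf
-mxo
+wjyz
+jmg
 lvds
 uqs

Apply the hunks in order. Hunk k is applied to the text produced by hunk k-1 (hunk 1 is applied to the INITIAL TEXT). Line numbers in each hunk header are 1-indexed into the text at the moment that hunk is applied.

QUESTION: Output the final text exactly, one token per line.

Answer: unpmq
jefr
wjyz
jmg
lvds
uqs

Derivation:
Hunk 1: at line 3 remove [arfcf,srj,gnujp] add [our] -> 9 lines: unpmq jefr nfl lfa our gxmpf mxo lvds uqs
Hunk 2: at line 2 remove [nfl,lfa,our] add [qkji,ekvth] -> 8 lines: unpmq jefr qkji ekvth gxmpf mxo lvds uqs
Hunk 3: at line 1 remove [qkji,ekvth,gxmpf] add [ncziy,kpf] -> 7 lines: unpmq jefr ncziy kpf mxo lvds uqs
Hunk 4: at line 1 remove [ncziy,kpf,mxo] add [wjyz,jmg] -> 6 lines: unpmq jefr wjyz jmg lvds uqs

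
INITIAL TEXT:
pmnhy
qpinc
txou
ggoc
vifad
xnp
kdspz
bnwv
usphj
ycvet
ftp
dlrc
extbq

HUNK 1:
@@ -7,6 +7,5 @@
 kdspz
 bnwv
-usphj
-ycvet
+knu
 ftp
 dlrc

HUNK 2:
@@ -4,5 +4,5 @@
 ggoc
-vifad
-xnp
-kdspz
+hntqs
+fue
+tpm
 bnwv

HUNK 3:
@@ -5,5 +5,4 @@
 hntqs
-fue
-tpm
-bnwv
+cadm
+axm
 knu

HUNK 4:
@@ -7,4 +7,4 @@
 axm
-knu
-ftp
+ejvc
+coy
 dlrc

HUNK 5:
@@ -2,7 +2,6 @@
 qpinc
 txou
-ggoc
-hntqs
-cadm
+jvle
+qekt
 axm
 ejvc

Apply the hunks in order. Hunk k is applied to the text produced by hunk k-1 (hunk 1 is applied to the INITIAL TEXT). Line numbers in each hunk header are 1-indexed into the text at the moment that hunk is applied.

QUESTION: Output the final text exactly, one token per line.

Hunk 1: at line 7 remove [usphj,ycvet] add [knu] -> 12 lines: pmnhy qpinc txou ggoc vifad xnp kdspz bnwv knu ftp dlrc extbq
Hunk 2: at line 4 remove [vifad,xnp,kdspz] add [hntqs,fue,tpm] -> 12 lines: pmnhy qpinc txou ggoc hntqs fue tpm bnwv knu ftp dlrc extbq
Hunk 3: at line 5 remove [fue,tpm,bnwv] add [cadm,axm] -> 11 lines: pmnhy qpinc txou ggoc hntqs cadm axm knu ftp dlrc extbq
Hunk 4: at line 7 remove [knu,ftp] add [ejvc,coy] -> 11 lines: pmnhy qpinc txou ggoc hntqs cadm axm ejvc coy dlrc extbq
Hunk 5: at line 2 remove [ggoc,hntqs,cadm] add [jvle,qekt] -> 10 lines: pmnhy qpinc txou jvle qekt axm ejvc coy dlrc extbq

Answer: pmnhy
qpinc
txou
jvle
qekt
axm
ejvc
coy
dlrc
extbq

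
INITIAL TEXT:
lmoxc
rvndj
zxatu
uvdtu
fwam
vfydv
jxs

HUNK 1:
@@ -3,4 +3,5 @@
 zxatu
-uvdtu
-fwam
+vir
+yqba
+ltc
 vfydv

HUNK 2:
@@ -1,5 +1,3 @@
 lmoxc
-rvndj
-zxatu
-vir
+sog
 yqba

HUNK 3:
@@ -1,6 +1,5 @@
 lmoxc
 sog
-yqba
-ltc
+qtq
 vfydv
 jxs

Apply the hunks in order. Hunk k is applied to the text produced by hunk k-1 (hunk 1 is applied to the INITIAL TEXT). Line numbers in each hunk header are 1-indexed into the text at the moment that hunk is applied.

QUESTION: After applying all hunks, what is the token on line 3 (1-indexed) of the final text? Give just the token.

Answer: qtq

Derivation:
Hunk 1: at line 3 remove [uvdtu,fwam] add [vir,yqba,ltc] -> 8 lines: lmoxc rvndj zxatu vir yqba ltc vfydv jxs
Hunk 2: at line 1 remove [rvndj,zxatu,vir] add [sog] -> 6 lines: lmoxc sog yqba ltc vfydv jxs
Hunk 3: at line 1 remove [yqba,ltc] add [qtq] -> 5 lines: lmoxc sog qtq vfydv jxs
Final line 3: qtq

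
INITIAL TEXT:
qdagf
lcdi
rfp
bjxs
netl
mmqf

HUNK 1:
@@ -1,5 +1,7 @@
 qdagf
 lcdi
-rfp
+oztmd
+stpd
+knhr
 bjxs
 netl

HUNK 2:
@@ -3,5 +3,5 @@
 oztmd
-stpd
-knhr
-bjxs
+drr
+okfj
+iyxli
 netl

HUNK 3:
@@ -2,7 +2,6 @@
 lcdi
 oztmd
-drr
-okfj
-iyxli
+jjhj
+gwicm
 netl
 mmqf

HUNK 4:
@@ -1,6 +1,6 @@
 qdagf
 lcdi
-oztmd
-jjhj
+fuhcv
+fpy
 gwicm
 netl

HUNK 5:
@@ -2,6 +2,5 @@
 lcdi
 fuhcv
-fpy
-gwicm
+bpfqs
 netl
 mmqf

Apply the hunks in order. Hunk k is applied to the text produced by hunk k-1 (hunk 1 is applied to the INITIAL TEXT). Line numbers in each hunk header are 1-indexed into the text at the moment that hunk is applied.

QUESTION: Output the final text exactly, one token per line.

Answer: qdagf
lcdi
fuhcv
bpfqs
netl
mmqf

Derivation:
Hunk 1: at line 1 remove [rfp] add [oztmd,stpd,knhr] -> 8 lines: qdagf lcdi oztmd stpd knhr bjxs netl mmqf
Hunk 2: at line 3 remove [stpd,knhr,bjxs] add [drr,okfj,iyxli] -> 8 lines: qdagf lcdi oztmd drr okfj iyxli netl mmqf
Hunk 3: at line 2 remove [drr,okfj,iyxli] add [jjhj,gwicm] -> 7 lines: qdagf lcdi oztmd jjhj gwicm netl mmqf
Hunk 4: at line 1 remove [oztmd,jjhj] add [fuhcv,fpy] -> 7 lines: qdagf lcdi fuhcv fpy gwicm netl mmqf
Hunk 5: at line 2 remove [fpy,gwicm] add [bpfqs] -> 6 lines: qdagf lcdi fuhcv bpfqs netl mmqf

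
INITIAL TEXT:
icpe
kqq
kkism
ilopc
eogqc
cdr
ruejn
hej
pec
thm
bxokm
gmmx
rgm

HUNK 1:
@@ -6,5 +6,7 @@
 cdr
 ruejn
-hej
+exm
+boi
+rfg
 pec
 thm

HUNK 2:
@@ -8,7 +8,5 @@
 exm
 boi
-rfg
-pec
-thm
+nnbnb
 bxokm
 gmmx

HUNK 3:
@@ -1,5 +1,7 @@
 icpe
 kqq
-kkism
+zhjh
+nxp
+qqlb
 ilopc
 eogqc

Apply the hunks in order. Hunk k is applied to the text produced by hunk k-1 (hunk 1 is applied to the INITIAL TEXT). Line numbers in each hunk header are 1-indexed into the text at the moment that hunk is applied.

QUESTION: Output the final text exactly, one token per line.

Answer: icpe
kqq
zhjh
nxp
qqlb
ilopc
eogqc
cdr
ruejn
exm
boi
nnbnb
bxokm
gmmx
rgm

Derivation:
Hunk 1: at line 6 remove [hej] add [exm,boi,rfg] -> 15 lines: icpe kqq kkism ilopc eogqc cdr ruejn exm boi rfg pec thm bxokm gmmx rgm
Hunk 2: at line 8 remove [rfg,pec,thm] add [nnbnb] -> 13 lines: icpe kqq kkism ilopc eogqc cdr ruejn exm boi nnbnb bxokm gmmx rgm
Hunk 3: at line 1 remove [kkism] add [zhjh,nxp,qqlb] -> 15 lines: icpe kqq zhjh nxp qqlb ilopc eogqc cdr ruejn exm boi nnbnb bxokm gmmx rgm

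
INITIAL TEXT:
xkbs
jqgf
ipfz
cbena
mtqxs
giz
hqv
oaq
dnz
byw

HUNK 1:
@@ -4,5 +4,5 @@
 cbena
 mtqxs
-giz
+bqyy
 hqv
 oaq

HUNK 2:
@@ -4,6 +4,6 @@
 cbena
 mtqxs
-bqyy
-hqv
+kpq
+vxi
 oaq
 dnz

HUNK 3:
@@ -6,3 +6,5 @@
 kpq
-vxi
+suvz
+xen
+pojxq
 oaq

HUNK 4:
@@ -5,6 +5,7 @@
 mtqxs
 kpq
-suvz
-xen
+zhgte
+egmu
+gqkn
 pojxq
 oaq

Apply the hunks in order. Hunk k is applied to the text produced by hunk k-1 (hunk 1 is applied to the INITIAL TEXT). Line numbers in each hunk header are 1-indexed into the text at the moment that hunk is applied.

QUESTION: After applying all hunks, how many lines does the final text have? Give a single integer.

Hunk 1: at line 4 remove [giz] add [bqyy] -> 10 lines: xkbs jqgf ipfz cbena mtqxs bqyy hqv oaq dnz byw
Hunk 2: at line 4 remove [bqyy,hqv] add [kpq,vxi] -> 10 lines: xkbs jqgf ipfz cbena mtqxs kpq vxi oaq dnz byw
Hunk 3: at line 6 remove [vxi] add [suvz,xen,pojxq] -> 12 lines: xkbs jqgf ipfz cbena mtqxs kpq suvz xen pojxq oaq dnz byw
Hunk 4: at line 5 remove [suvz,xen] add [zhgte,egmu,gqkn] -> 13 lines: xkbs jqgf ipfz cbena mtqxs kpq zhgte egmu gqkn pojxq oaq dnz byw
Final line count: 13

Answer: 13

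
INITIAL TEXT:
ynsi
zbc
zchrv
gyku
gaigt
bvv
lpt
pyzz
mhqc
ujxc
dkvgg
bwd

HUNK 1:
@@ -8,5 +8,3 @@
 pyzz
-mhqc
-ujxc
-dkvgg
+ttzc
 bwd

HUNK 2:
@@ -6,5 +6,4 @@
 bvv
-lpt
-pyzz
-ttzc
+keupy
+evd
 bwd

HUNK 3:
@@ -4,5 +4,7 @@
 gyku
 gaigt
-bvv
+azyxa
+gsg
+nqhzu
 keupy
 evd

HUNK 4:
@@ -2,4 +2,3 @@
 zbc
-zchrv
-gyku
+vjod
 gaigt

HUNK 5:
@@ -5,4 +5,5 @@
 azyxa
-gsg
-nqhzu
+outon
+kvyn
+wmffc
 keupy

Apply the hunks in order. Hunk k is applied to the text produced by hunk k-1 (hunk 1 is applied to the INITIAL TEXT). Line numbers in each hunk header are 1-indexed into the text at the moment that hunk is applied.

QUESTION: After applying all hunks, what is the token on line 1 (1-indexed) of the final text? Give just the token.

Hunk 1: at line 8 remove [mhqc,ujxc,dkvgg] add [ttzc] -> 10 lines: ynsi zbc zchrv gyku gaigt bvv lpt pyzz ttzc bwd
Hunk 2: at line 6 remove [lpt,pyzz,ttzc] add [keupy,evd] -> 9 lines: ynsi zbc zchrv gyku gaigt bvv keupy evd bwd
Hunk 3: at line 4 remove [bvv] add [azyxa,gsg,nqhzu] -> 11 lines: ynsi zbc zchrv gyku gaigt azyxa gsg nqhzu keupy evd bwd
Hunk 4: at line 2 remove [zchrv,gyku] add [vjod] -> 10 lines: ynsi zbc vjod gaigt azyxa gsg nqhzu keupy evd bwd
Hunk 5: at line 5 remove [gsg,nqhzu] add [outon,kvyn,wmffc] -> 11 lines: ynsi zbc vjod gaigt azyxa outon kvyn wmffc keupy evd bwd
Final line 1: ynsi

Answer: ynsi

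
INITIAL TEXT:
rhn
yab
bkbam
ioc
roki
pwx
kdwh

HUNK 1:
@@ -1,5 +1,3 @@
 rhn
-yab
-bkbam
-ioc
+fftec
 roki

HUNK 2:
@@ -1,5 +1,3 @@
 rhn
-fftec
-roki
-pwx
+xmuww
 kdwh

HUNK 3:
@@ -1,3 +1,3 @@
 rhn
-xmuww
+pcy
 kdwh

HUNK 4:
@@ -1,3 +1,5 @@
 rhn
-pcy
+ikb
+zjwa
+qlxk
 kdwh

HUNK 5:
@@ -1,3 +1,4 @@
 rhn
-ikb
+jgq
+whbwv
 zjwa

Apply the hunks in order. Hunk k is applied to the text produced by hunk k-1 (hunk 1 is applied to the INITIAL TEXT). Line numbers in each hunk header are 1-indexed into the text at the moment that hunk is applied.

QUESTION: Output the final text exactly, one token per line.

Hunk 1: at line 1 remove [yab,bkbam,ioc] add [fftec] -> 5 lines: rhn fftec roki pwx kdwh
Hunk 2: at line 1 remove [fftec,roki,pwx] add [xmuww] -> 3 lines: rhn xmuww kdwh
Hunk 3: at line 1 remove [xmuww] add [pcy] -> 3 lines: rhn pcy kdwh
Hunk 4: at line 1 remove [pcy] add [ikb,zjwa,qlxk] -> 5 lines: rhn ikb zjwa qlxk kdwh
Hunk 5: at line 1 remove [ikb] add [jgq,whbwv] -> 6 lines: rhn jgq whbwv zjwa qlxk kdwh

Answer: rhn
jgq
whbwv
zjwa
qlxk
kdwh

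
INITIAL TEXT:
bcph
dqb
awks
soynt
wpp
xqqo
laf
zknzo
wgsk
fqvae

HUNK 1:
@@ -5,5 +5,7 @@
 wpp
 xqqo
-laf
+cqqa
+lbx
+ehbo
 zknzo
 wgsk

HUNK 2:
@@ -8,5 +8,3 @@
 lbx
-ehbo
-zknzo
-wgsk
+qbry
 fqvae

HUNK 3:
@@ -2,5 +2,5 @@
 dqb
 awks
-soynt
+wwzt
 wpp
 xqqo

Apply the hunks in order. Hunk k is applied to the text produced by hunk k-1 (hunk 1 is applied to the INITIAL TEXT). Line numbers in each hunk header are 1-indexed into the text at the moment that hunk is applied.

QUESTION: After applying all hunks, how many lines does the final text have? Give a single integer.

Hunk 1: at line 5 remove [laf] add [cqqa,lbx,ehbo] -> 12 lines: bcph dqb awks soynt wpp xqqo cqqa lbx ehbo zknzo wgsk fqvae
Hunk 2: at line 8 remove [ehbo,zknzo,wgsk] add [qbry] -> 10 lines: bcph dqb awks soynt wpp xqqo cqqa lbx qbry fqvae
Hunk 3: at line 2 remove [soynt] add [wwzt] -> 10 lines: bcph dqb awks wwzt wpp xqqo cqqa lbx qbry fqvae
Final line count: 10

Answer: 10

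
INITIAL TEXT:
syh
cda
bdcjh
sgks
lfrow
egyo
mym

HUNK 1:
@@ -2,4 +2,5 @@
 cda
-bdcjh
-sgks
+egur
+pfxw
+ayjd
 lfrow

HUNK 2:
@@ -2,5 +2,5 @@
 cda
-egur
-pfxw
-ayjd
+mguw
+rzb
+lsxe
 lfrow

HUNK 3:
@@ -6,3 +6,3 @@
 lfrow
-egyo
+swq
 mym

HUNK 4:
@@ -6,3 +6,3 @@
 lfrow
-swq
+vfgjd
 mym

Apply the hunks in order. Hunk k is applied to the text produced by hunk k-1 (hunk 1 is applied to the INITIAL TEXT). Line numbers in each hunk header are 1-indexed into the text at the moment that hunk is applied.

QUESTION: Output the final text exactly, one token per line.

Hunk 1: at line 2 remove [bdcjh,sgks] add [egur,pfxw,ayjd] -> 8 lines: syh cda egur pfxw ayjd lfrow egyo mym
Hunk 2: at line 2 remove [egur,pfxw,ayjd] add [mguw,rzb,lsxe] -> 8 lines: syh cda mguw rzb lsxe lfrow egyo mym
Hunk 3: at line 6 remove [egyo] add [swq] -> 8 lines: syh cda mguw rzb lsxe lfrow swq mym
Hunk 4: at line 6 remove [swq] add [vfgjd] -> 8 lines: syh cda mguw rzb lsxe lfrow vfgjd mym

Answer: syh
cda
mguw
rzb
lsxe
lfrow
vfgjd
mym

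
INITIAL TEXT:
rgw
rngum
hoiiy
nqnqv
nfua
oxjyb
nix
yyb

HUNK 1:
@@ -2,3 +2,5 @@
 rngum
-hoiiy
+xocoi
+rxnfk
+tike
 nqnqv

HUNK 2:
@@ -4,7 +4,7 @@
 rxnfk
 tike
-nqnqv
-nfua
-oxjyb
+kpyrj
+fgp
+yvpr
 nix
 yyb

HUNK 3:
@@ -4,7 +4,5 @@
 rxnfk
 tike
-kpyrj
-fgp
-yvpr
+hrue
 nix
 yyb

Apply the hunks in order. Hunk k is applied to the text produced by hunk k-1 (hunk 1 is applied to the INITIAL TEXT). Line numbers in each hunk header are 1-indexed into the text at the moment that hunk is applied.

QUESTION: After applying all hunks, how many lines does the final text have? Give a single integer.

Answer: 8

Derivation:
Hunk 1: at line 2 remove [hoiiy] add [xocoi,rxnfk,tike] -> 10 lines: rgw rngum xocoi rxnfk tike nqnqv nfua oxjyb nix yyb
Hunk 2: at line 4 remove [nqnqv,nfua,oxjyb] add [kpyrj,fgp,yvpr] -> 10 lines: rgw rngum xocoi rxnfk tike kpyrj fgp yvpr nix yyb
Hunk 3: at line 4 remove [kpyrj,fgp,yvpr] add [hrue] -> 8 lines: rgw rngum xocoi rxnfk tike hrue nix yyb
Final line count: 8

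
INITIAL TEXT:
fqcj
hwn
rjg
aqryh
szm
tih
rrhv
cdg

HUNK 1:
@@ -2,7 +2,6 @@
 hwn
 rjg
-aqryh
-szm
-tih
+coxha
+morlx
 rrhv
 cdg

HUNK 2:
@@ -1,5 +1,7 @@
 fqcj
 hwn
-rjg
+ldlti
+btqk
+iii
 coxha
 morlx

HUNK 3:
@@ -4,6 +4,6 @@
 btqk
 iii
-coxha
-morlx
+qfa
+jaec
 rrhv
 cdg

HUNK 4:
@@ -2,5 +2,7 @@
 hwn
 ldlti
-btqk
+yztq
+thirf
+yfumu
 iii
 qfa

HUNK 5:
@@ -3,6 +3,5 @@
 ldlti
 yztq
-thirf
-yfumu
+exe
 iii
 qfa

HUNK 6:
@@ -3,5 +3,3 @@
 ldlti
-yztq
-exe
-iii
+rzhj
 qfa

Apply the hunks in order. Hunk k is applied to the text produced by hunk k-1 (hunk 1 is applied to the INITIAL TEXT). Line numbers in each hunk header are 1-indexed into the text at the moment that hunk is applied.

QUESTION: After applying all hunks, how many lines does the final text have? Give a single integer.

Hunk 1: at line 2 remove [aqryh,szm,tih] add [coxha,morlx] -> 7 lines: fqcj hwn rjg coxha morlx rrhv cdg
Hunk 2: at line 1 remove [rjg] add [ldlti,btqk,iii] -> 9 lines: fqcj hwn ldlti btqk iii coxha morlx rrhv cdg
Hunk 3: at line 4 remove [coxha,morlx] add [qfa,jaec] -> 9 lines: fqcj hwn ldlti btqk iii qfa jaec rrhv cdg
Hunk 4: at line 2 remove [btqk] add [yztq,thirf,yfumu] -> 11 lines: fqcj hwn ldlti yztq thirf yfumu iii qfa jaec rrhv cdg
Hunk 5: at line 3 remove [thirf,yfumu] add [exe] -> 10 lines: fqcj hwn ldlti yztq exe iii qfa jaec rrhv cdg
Hunk 6: at line 3 remove [yztq,exe,iii] add [rzhj] -> 8 lines: fqcj hwn ldlti rzhj qfa jaec rrhv cdg
Final line count: 8

Answer: 8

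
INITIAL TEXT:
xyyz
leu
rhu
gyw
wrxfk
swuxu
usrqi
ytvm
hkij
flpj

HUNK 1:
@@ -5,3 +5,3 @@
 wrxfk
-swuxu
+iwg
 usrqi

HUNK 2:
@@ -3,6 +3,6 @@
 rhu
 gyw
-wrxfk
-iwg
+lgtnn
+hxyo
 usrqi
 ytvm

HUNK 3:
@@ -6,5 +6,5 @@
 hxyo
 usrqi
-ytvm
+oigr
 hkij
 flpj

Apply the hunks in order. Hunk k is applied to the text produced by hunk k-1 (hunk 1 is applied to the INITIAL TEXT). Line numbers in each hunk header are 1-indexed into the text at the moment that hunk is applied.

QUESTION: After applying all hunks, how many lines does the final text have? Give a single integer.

Answer: 10

Derivation:
Hunk 1: at line 5 remove [swuxu] add [iwg] -> 10 lines: xyyz leu rhu gyw wrxfk iwg usrqi ytvm hkij flpj
Hunk 2: at line 3 remove [wrxfk,iwg] add [lgtnn,hxyo] -> 10 lines: xyyz leu rhu gyw lgtnn hxyo usrqi ytvm hkij flpj
Hunk 3: at line 6 remove [ytvm] add [oigr] -> 10 lines: xyyz leu rhu gyw lgtnn hxyo usrqi oigr hkij flpj
Final line count: 10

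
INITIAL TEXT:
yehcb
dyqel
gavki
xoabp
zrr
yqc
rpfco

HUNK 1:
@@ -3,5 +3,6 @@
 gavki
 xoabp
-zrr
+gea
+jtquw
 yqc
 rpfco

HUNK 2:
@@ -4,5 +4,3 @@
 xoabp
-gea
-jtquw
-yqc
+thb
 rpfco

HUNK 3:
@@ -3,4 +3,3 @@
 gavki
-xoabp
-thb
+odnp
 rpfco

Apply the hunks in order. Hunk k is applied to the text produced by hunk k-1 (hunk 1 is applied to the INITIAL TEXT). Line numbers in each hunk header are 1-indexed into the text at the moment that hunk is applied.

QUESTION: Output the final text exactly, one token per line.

Answer: yehcb
dyqel
gavki
odnp
rpfco

Derivation:
Hunk 1: at line 3 remove [zrr] add [gea,jtquw] -> 8 lines: yehcb dyqel gavki xoabp gea jtquw yqc rpfco
Hunk 2: at line 4 remove [gea,jtquw,yqc] add [thb] -> 6 lines: yehcb dyqel gavki xoabp thb rpfco
Hunk 3: at line 3 remove [xoabp,thb] add [odnp] -> 5 lines: yehcb dyqel gavki odnp rpfco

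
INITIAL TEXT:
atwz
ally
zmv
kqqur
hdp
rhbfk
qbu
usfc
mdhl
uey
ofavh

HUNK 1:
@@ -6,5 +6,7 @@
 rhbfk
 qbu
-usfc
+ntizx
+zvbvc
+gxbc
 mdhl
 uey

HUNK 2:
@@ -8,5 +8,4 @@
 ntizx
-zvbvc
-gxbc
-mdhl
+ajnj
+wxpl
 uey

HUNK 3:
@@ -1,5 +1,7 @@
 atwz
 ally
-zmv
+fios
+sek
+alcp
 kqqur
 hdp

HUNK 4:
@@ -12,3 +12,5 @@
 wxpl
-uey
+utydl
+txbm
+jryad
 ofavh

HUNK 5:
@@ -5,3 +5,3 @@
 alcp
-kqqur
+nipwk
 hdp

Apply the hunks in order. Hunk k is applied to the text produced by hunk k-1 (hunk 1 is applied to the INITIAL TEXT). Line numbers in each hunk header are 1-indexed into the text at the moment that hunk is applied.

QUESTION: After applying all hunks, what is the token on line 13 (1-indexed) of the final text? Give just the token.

Hunk 1: at line 6 remove [usfc] add [ntizx,zvbvc,gxbc] -> 13 lines: atwz ally zmv kqqur hdp rhbfk qbu ntizx zvbvc gxbc mdhl uey ofavh
Hunk 2: at line 8 remove [zvbvc,gxbc,mdhl] add [ajnj,wxpl] -> 12 lines: atwz ally zmv kqqur hdp rhbfk qbu ntizx ajnj wxpl uey ofavh
Hunk 3: at line 1 remove [zmv] add [fios,sek,alcp] -> 14 lines: atwz ally fios sek alcp kqqur hdp rhbfk qbu ntizx ajnj wxpl uey ofavh
Hunk 4: at line 12 remove [uey] add [utydl,txbm,jryad] -> 16 lines: atwz ally fios sek alcp kqqur hdp rhbfk qbu ntizx ajnj wxpl utydl txbm jryad ofavh
Hunk 5: at line 5 remove [kqqur] add [nipwk] -> 16 lines: atwz ally fios sek alcp nipwk hdp rhbfk qbu ntizx ajnj wxpl utydl txbm jryad ofavh
Final line 13: utydl

Answer: utydl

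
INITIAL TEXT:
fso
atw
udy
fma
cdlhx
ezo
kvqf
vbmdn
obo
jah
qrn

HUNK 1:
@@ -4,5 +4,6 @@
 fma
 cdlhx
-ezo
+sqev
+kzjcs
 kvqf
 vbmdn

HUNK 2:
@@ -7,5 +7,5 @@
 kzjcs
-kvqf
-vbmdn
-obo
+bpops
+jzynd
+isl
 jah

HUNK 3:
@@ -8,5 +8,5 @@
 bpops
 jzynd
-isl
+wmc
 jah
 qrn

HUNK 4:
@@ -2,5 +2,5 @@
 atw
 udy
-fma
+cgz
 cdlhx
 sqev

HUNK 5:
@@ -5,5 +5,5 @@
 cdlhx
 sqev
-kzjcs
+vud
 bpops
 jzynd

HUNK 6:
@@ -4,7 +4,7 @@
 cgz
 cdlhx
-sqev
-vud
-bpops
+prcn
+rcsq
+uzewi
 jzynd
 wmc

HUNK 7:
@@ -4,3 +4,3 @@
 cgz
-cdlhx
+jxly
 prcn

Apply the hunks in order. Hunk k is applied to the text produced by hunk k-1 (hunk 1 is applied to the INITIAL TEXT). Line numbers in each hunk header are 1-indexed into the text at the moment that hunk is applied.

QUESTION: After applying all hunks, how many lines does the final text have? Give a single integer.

Hunk 1: at line 4 remove [ezo] add [sqev,kzjcs] -> 12 lines: fso atw udy fma cdlhx sqev kzjcs kvqf vbmdn obo jah qrn
Hunk 2: at line 7 remove [kvqf,vbmdn,obo] add [bpops,jzynd,isl] -> 12 lines: fso atw udy fma cdlhx sqev kzjcs bpops jzynd isl jah qrn
Hunk 3: at line 8 remove [isl] add [wmc] -> 12 lines: fso atw udy fma cdlhx sqev kzjcs bpops jzynd wmc jah qrn
Hunk 4: at line 2 remove [fma] add [cgz] -> 12 lines: fso atw udy cgz cdlhx sqev kzjcs bpops jzynd wmc jah qrn
Hunk 5: at line 5 remove [kzjcs] add [vud] -> 12 lines: fso atw udy cgz cdlhx sqev vud bpops jzynd wmc jah qrn
Hunk 6: at line 4 remove [sqev,vud,bpops] add [prcn,rcsq,uzewi] -> 12 lines: fso atw udy cgz cdlhx prcn rcsq uzewi jzynd wmc jah qrn
Hunk 7: at line 4 remove [cdlhx] add [jxly] -> 12 lines: fso atw udy cgz jxly prcn rcsq uzewi jzynd wmc jah qrn
Final line count: 12

Answer: 12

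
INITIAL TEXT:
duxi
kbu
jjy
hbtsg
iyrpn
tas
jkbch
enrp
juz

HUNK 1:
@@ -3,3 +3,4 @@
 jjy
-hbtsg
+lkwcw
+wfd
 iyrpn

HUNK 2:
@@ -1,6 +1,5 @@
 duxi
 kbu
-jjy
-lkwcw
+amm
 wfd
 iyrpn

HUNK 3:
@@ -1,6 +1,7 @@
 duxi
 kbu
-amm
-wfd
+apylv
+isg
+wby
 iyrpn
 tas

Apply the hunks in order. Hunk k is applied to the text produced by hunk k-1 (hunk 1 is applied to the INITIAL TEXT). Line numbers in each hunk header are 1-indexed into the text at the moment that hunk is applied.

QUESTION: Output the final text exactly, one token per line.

Answer: duxi
kbu
apylv
isg
wby
iyrpn
tas
jkbch
enrp
juz

Derivation:
Hunk 1: at line 3 remove [hbtsg] add [lkwcw,wfd] -> 10 lines: duxi kbu jjy lkwcw wfd iyrpn tas jkbch enrp juz
Hunk 2: at line 1 remove [jjy,lkwcw] add [amm] -> 9 lines: duxi kbu amm wfd iyrpn tas jkbch enrp juz
Hunk 3: at line 1 remove [amm,wfd] add [apylv,isg,wby] -> 10 lines: duxi kbu apylv isg wby iyrpn tas jkbch enrp juz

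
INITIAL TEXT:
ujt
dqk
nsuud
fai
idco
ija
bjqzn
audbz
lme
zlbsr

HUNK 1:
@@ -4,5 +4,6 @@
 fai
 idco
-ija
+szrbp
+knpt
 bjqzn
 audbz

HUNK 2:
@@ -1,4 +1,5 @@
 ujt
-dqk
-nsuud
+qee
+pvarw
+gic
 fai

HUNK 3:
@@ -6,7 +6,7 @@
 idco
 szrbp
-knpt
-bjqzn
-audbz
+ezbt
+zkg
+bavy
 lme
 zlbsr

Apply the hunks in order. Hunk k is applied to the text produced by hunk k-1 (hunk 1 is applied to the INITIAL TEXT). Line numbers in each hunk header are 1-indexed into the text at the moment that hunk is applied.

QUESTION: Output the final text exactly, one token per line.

Answer: ujt
qee
pvarw
gic
fai
idco
szrbp
ezbt
zkg
bavy
lme
zlbsr

Derivation:
Hunk 1: at line 4 remove [ija] add [szrbp,knpt] -> 11 lines: ujt dqk nsuud fai idco szrbp knpt bjqzn audbz lme zlbsr
Hunk 2: at line 1 remove [dqk,nsuud] add [qee,pvarw,gic] -> 12 lines: ujt qee pvarw gic fai idco szrbp knpt bjqzn audbz lme zlbsr
Hunk 3: at line 6 remove [knpt,bjqzn,audbz] add [ezbt,zkg,bavy] -> 12 lines: ujt qee pvarw gic fai idco szrbp ezbt zkg bavy lme zlbsr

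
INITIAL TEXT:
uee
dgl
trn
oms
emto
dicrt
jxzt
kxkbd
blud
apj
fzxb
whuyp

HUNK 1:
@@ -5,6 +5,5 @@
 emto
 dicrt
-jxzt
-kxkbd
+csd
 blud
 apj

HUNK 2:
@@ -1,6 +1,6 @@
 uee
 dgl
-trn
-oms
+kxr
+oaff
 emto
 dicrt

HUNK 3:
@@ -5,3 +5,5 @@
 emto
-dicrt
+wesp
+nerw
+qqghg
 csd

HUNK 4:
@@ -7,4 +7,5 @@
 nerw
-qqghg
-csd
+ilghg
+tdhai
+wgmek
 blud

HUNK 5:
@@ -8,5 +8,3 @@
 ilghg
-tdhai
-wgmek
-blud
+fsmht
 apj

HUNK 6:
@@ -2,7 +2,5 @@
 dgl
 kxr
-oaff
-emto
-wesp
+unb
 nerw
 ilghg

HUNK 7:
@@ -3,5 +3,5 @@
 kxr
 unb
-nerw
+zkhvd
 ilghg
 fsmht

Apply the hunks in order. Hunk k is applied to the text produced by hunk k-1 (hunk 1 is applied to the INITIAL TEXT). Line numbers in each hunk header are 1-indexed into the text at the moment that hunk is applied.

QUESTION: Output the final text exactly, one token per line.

Hunk 1: at line 5 remove [jxzt,kxkbd] add [csd] -> 11 lines: uee dgl trn oms emto dicrt csd blud apj fzxb whuyp
Hunk 2: at line 1 remove [trn,oms] add [kxr,oaff] -> 11 lines: uee dgl kxr oaff emto dicrt csd blud apj fzxb whuyp
Hunk 3: at line 5 remove [dicrt] add [wesp,nerw,qqghg] -> 13 lines: uee dgl kxr oaff emto wesp nerw qqghg csd blud apj fzxb whuyp
Hunk 4: at line 7 remove [qqghg,csd] add [ilghg,tdhai,wgmek] -> 14 lines: uee dgl kxr oaff emto wesp nerw ilghg tdhai wgmek blud apj fzxb whuyp
Hunk 5: at line 8 remove [tdhai,wgmek,blud] add [fsmht] -> 12 lines: uee dgl kxr oaff emto wesp nerw ilghg fsmht apj fzxb whuyp
Hunk 6: at line 2 remove [oaff,emto,wesp] add [unb] -> 10 lines: uee dgl kxr unb nerw ilghg fsmht apj fzxb whuyp
Hunk 7: at line 3 remove [nerw] add [zkhvd] -> 10 lines: uee dgl kxr unb zkhvd ilghg fsmht apj fzxb whuyp

Answer: uee
dgl
kxr
unb
zkhvd
ilghg
fsmht
apj
fzxb
whuyp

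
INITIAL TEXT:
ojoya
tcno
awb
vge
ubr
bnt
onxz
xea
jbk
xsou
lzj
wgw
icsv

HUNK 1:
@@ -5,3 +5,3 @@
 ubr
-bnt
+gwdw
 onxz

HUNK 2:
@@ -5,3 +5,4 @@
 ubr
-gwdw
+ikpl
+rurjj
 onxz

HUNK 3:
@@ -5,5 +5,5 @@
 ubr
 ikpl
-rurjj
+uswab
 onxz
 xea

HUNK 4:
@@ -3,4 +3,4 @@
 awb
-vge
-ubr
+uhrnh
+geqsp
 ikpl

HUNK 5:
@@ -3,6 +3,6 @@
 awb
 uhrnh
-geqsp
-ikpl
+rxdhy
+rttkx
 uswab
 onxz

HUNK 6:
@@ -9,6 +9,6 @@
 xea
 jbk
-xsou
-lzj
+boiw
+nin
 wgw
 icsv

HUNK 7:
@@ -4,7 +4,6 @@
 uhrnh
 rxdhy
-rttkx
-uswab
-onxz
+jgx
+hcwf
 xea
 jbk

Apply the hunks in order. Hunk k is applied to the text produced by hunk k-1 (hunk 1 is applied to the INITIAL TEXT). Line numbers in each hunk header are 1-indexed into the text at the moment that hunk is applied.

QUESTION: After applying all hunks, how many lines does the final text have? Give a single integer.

Answer: 13

Derivation:
Hunk 1: at line 5 remove [bnt] add [gwdw] -> 13 lines: ojoya tcno awb vge ubr gwdw onxz xea jbk xsou lzj wgw icsv
Hunk 2: at line 5 remove [gwdw] add [ikpl,rurjj] -> 14 lines: ojoya tcno awb vge ubr ikpl rurjj onxz xea jbk xsou lzj wgw icsv
Hunk 3: at line 5 remove [rurjj] add [uswab] -> 14 lines: ojoya tcno awb vge ubr ikpl uswab onxz xea jbk xsou lzj wgw icsv
Hunk 4: at line 3 remove [vge,ubr] add [uhrnh,geqsp] -> 14 lines: ojoya tcno awb uhrnh geqsp ikpl uswab onxz xea jbk xsou lzj wgw icsv
Hunk 5: at line 3 remove [geqsp,ikpl] add [rxdhy,rttkx] -> 14 lines: ojoya tcno awb uhrnh rxdhy rttkx uswab onxz xea jbk xsou lzj wgw icsv
Hunk 6: at line 9 remove [xsou,lzj] add [boiw,nin] -> 14 lines: ojoya tcno awb uhrnh rxdhy rttkx uswab onxz xea jbk boiw nin wgw icsv
Hunk 7: at line 4 remove [rttkx,uswab,onxz] add [jgx,hcwf] -> 13 lines: ojoya tcno awb uhrnh rxdhy jgx hcwf xea jbk boiw nin wgw icsv
Final line count: 13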